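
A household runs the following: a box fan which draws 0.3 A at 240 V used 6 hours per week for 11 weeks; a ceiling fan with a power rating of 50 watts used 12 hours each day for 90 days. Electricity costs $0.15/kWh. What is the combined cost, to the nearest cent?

box fan: Power = 0.3 A × 240 V = 72 W = 0.072 kW
box fan: Runtime = 6 h/week × 11 weeks = 66 h
box fan: 0.072 kW × 66 h = 4.752 kWh
ceiling fan: Runtime = 12 h/day × 90 days = 1080 h
ceiling fan: 0.05 kW × 1080 h = 54 kWh
Total energy = 58.752 kWh
Cost = 58.752 × $0.15 = $8.81

$8.81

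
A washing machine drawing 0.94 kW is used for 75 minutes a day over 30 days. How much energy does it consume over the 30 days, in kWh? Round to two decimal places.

35.25 kWh

Runtime = 75 min × 30 = 2250 min = 37.5 h
Energy = 0.94 kW × 37.5 h = 35.25 kWh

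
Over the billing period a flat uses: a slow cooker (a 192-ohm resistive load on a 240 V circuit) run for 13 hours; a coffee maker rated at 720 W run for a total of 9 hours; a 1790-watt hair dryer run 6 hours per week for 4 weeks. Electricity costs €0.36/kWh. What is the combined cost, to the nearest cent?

slow cooker: Power = V²/R = 240²/192 = 300 W = 0.3 kW
slow cooker: 0.3 kW × 13 h = 3.9 kWh
coffee maker: 0.72 kW × 9 h = 6.48 kWh
hair dryer: Runtime = 6 h/week × 4 weeks = 24 h
hair dryer: 1.79 kW × 24 h = 42.96 kWh
Total energy = 53.34 kWh
Cost = 53.34 × €0.36 = €19.20

€19.20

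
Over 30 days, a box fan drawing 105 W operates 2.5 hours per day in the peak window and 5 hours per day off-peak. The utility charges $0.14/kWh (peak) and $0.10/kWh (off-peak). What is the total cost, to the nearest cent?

$2.68

Peak energy = 0.105 kW × 2.5 h × 30 = 7.875 kWh
Off-peak energy = 0.105 kW × 5 h × 30 = 15.75 kWh
Cost = 7.875 × $0.14 + 15.75 × $0.10 = $1.1025 + $1.575 = $2.68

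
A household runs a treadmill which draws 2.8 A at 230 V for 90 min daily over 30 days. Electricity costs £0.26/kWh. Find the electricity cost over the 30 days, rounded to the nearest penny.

£7.53

Power = 2.8 A × 230 V = 644 W = 0.644 kW
Runtime = 90 min × 30 = 2700 min = 45 h
Energy = 0.644 kW × 45 h = 28.98 kWh
Cost = 28.98 kWh × £0.26/kWh = £7.53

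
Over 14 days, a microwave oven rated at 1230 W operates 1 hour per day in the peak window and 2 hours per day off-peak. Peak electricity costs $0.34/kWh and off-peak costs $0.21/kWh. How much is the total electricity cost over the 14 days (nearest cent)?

$13.09

Peak energy = 1.23 kW × 1 h × 14 = 17.22 kWh
Off-peak energy = 1.23 kW × 2 h × 14 = 34.44 kWh
Cost = 17.22 × $0.34 + 34.44 × $0.21 = $5.8548 + $7.2324 = $13.09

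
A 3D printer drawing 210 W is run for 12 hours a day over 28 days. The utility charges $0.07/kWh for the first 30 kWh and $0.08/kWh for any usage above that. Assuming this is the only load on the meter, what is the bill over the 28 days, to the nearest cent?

Runtime = 12 h/day × 28 days = 336 h
Energy = 0.21 kW × 336 h = 70.56 kWh
Tier 1 (0–30 kWh): 30 × $0.07 = $2.1
Above 30 kWh: 40.56 × $0.08 = $3.2448
Bill = $5.34

$5.34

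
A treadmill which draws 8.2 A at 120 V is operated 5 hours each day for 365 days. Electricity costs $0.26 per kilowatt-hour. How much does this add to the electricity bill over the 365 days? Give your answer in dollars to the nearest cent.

Power = 8.2 A × 120 V = 984 W = 0.984 kW
Runtime = 5 h/day × 365 days = 1825 h
Energy = 0.984 kW × 1825 h = 1795.8 kWh
Cost = 1795.8 kWh × $0.26/kWh = $466.91

$466.91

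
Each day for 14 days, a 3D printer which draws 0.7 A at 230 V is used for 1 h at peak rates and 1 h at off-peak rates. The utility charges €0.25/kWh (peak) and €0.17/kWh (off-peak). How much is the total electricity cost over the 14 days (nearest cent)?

€0.95

Power = 0.7 A × 230 V = 161 W = 0.161 kW
Peak energy = 0.161 kW × 1 h × 14 = 2.254 kWh
Off-peak energy = 0.161 kW × 1 h × 14 = 2.254 kWh
Cost = 2.254 × €0.25 + 2.254 × €0.17 = €0.5635 + €0.38318 = €0.95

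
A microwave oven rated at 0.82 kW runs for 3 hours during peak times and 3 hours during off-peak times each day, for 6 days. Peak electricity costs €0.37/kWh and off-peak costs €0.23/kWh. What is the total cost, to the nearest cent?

€8.86

Peak energy = 0.82 kW × 3 h × 6 = 14.76 kWh
Off-peak energy = 0.82 kW × 3 h × 6 = 14.76 kWh
Cost = 14.76 × €0.37 + 14.76 × €0.23 = €5.4612 + €3.3948 = €8.86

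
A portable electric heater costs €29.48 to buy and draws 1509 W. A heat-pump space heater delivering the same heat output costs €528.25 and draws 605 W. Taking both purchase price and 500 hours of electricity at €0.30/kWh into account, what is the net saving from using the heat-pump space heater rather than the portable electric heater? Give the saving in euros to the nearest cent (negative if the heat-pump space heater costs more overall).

portable electric heater: €29.48 + (1509/1000) kW × 500 h × €0.30 = €29.48 + €226.35 = €255.83
heat-pump space heater: €528.25 + (605/1000) kW × 500 h × €0.30 = €528.25 + €90.75 = €619
Saving = €255.83 − €619 = −€363.17

-€363.17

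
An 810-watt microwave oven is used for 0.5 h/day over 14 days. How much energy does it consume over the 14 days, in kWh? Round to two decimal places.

5.67 kWh

Runtime = 0.5 h/day × 14 days = 7 h
Energy = 0.81 kW × 7 h = 5.67 kWh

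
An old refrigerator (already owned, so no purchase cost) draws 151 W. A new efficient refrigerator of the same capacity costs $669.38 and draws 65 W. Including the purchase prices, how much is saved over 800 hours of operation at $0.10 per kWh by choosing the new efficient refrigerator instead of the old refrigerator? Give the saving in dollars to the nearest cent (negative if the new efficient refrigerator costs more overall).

old refrigerator: $0.00 + (151/1000) kW × 800 h × $0.10 = $0.00 + $12.08 = $12.08
new efficient refrigerator: $669.38 + (65/1000) kW × 800 h × $0.10 = $669.38 + $5.2 = $674.58
Saving = $12.08 − $674.58 = −$662.5

-$662.50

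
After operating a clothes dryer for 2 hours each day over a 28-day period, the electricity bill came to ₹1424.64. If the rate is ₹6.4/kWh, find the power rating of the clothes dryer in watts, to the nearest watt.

Energy = ₹1424.64 ÷ ₹6.4/kWh = 222.6 kWh
Runtime = 2 h/day × 28 days = 56 h
Power = 222.6 kWh ÷ 56 h = 3.975 kW = 3975 W

3975 W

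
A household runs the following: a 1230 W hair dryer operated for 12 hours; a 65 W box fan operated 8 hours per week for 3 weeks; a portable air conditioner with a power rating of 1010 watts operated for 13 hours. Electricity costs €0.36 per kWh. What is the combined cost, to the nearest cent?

hair dryer: 1.23 kW × 12 h = 14.76 kWh
box fan: Runtime = 8 h/week × 3 weeks = 24 h
box fan: 0.065 kW × 24 h = 1.56 kWh
portable air conditioner: 1.01 kW × 13 h = 13.13 kWh
Total energy = 29.45 kWh
Cost = 29.45 × €0.36 = €10.60

€10.60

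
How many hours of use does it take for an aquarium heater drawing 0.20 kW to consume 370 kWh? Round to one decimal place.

1850.0 h

Hours = 370 kWh ÷ 0.2 kW = 1850.0 h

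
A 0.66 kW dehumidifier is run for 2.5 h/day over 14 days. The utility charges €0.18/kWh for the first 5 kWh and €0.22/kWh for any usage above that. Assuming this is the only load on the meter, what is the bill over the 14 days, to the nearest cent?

Runtime = 2.5 h/day × 14 days = 35 h
Energy = 0.66 kW × 35 h = 23.1 kWh
Tier 1 (0–5 kWh): 5 × €0.18 = €0.9
Above 5 kWh: 18.1 × €0.22 = €3.982
Bill = €4.88

€4.88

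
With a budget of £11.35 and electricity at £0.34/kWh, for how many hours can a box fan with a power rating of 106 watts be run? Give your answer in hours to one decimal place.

Energy available = £11.35 ÷ £0.34/kWh = 33.3824 kWh
Hours = 33.3824 kWh ÷ 0.106 kW = 314.9 h

314.9 h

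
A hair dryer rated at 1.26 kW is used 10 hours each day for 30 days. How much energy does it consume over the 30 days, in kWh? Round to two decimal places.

Runtime = 10 h/day × 30 days = 300 h
Energy = 1.26 kW × 300 h = 378 kWh

378.00 kWh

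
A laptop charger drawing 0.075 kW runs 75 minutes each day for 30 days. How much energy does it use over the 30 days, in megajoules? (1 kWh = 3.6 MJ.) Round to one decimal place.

Runtime = 75 min × 30 = 2250 min = 37.5 h
Energy = 0.075 kW × 37.5 h = 2.8125 kWh
= 2.8125 × 3.6 MJ = 10.1 MJ

10.1 MJ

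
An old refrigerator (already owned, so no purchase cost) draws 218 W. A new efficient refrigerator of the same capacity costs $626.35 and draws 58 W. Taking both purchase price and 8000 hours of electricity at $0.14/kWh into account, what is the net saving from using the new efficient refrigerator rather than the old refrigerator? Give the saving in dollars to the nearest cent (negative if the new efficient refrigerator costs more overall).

-$447.15

old refrigerator: $0.00 + (218/1000) kW × 8000 h × $0.14 = $0.00 + $244.16 = $244.16
new efficient refrigerator: $626.35 + (58/1000) kW × 8000 h × $0.14 = $626.35 + $64.96 = $691.31
Saving = $244.16 − $691.31 = −$447.15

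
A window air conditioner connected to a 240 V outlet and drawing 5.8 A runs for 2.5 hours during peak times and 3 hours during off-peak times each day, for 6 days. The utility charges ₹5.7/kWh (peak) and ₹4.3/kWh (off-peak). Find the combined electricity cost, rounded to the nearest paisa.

Power = 5.8 A × 240 V = 1392 W = 1.392 kW
Peak energy = 1.392 kW × 2.5 h × 6 = 20.88 kWh
Off-peak energy = 1.392 kW × 3 h × 6 = 25.056 kWh
Cost = 20.88 × ₹5.7 + 25.056 × ₹4.3 = ₹119.016 + ₹107.7408 = ₹226.76

₹226.76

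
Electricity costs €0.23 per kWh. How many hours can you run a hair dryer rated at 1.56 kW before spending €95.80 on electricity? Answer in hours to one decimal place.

Energy available = €95.80 ÷ €0.23/kWh = 416.5217 kWh
Hours = 416.5217 kWh ÷ 1.56 kW = 267.0 h

267.0 h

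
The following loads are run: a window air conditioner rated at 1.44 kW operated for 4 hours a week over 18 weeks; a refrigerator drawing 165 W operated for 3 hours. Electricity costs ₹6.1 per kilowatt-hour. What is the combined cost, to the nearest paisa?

window air conditioner: Runtime = 4 h/week × 18 weeks = 72 h
window air conditioner: 1.44 kW × 72 h = 103.68 kWh
refrigerator: 0.165 kW × 3 h = 0.495 kWh
Total energy = 104.175 kWh
Cost = 104.175 × ₹6.1 = ₹635.47

₹635.47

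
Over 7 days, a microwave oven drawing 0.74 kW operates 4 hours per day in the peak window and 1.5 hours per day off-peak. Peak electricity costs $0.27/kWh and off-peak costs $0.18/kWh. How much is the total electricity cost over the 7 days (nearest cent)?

$6.99

Peak energy = 0.74 kW × 4 h × 7 = 20.72 kWh
Off-peak energy = 0.74 kW × 1.5 h × 7 = 7.77 kWh
Cost = 20.72 × $0.27 + 7.77 × $0.18 = $5.5944 + $1.3986 = $6.99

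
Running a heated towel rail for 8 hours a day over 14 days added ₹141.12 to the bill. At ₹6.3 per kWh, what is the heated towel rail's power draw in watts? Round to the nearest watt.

Energy = ₹141.12 ÷ ₹6.3/kWh = 22.4 kWh
Runtime = 8 h/day × 14 days = 112 h
Power = 22.4 kWh ÷ 112 h = 0.2 kW = 200 W

200 W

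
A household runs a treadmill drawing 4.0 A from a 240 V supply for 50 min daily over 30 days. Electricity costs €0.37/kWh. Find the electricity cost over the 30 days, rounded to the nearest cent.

Power = 4.0 A × 240 V = 960 W = 0.96 kW
Runtime = 50 min × 30 = 1500 min = 25 h
Energy = 0.96 kW × 25 h = 24 kWh
Cost = 24 kWh × €0.37/kWh = €8.88

€8.88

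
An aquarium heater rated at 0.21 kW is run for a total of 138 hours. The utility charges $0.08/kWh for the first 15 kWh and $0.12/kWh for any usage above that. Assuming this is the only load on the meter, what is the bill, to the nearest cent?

Energy = 0.21 kW × 138 h = 28.98 kWh
Tier 1 (0–15 kWh): 15 × $0.08 = $1.2
Above 15 kWh: 13.98 × $0.12 = $1.6776
Bill = $2.88

$2.88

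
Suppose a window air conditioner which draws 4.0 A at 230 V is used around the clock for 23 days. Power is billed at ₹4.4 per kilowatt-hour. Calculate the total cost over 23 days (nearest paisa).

₹2234.50

Power = 4.0 A × 230 V = 920 W = 0.92 kW
Runtime = 24 h × 23 = 552 h
Energy = 0.92 kW × 552 h = 507.84 kWh
Cost = 507.84 kWh × ₹4.4/kWh = ₹2234.50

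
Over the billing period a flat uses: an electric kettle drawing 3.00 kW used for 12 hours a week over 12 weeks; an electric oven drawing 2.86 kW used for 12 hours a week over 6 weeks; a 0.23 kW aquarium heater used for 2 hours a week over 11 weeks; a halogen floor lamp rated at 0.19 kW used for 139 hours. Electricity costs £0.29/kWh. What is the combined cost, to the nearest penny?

£194.12

electric kettle: Runtime = 12 h/week × 12 weeks = 144 h
electric kettle: 3 kW × 144 h = 432 kWh
electric oven: Runtime = 12 h/week × 6 weeks = 72 h
electric oven: 2.86 kW × 72 h = 205.92 kWh
aquarium heater: Runtime = 2 h/week × 11 weeks = 22 h
aquarium heater: 0.23 kW × 22 h = 5.06 kWh
halogen floor lamp: 0.19 kW × 139 h = 26.41 kWh
Total energy = 669.39 kWh
Cost = 669.39 × £0.29 = £194.12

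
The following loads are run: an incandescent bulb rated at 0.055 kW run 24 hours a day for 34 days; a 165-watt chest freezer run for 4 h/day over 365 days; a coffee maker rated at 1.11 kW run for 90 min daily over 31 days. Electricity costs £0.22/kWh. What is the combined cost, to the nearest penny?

incandescent bulb: Runtime = 24 h × 34 = 816 h
incandescent bulb: 0.055 kW × 816 h = 44.88 kWh
chest freezer: Runtime = 4 h/day × 365 days = 1460 h
chest freezer: 0.165 kW × 1460 h = 240.9 kWh
coffee maker: Runtime = 90 min × 31 = 2790 min = 46.5 h
coffee maker: 1.11 kW × 46.5 h = 51.615 kWh
Total energy = 337.395 kWh
Cost = 337.395 × £0.22 = £74.23

£74.23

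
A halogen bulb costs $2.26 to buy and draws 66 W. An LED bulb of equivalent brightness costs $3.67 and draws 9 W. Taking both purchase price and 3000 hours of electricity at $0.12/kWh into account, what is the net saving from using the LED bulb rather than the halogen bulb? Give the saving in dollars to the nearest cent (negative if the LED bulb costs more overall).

halogen bulb: $2.26 + (66/1000) kW × 3000 h × $0.12 = $2.26 + $23.76 = $26.02
LED bulb: $3.67 + (9/1000) kW × 3000 h × $0.12 = $3.67 + $3.24 = $6.91
Saving = $26.02 − $6.91 = $19.11

$19.11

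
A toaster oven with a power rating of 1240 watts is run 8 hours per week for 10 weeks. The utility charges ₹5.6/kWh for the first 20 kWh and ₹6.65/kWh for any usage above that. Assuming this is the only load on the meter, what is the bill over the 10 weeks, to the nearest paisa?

₹638.68

Runtime = 8 h/week × 10 weeks = 80 h
Energy = 1.24 kW × 80 h = 99.2 kWh
Tier 1 (0–20 kWh): 20 × ₹5.6 = ₹112
Above 20 kWh: 79.2 × ₹6.65 = ₹526.68
Bill = ₹638.68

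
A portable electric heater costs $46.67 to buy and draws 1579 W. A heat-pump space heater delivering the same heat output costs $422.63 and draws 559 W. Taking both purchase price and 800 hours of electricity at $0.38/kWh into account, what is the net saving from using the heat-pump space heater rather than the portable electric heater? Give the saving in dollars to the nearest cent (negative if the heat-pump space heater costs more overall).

-$65.88

portable electric heater: $46.67 + (1579/1000) kW × 800 h × $0.38 = $46.67 + $480.016 = $526.686
heat-pump space heater: $422.63 + (559/1000) kW × 800 h × $0.38 = $422.63 + $169.936 = $592.566
Saving = $526.686 − $592.566 = −$65.88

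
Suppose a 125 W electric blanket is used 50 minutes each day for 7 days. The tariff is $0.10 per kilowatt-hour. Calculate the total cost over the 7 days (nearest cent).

Runtime = 50 min × 7 = 350 min = 5.833333… h
Energy = 0.125 kW × 5.833333… h = 0.729166… kWh
Cost = 0.729166… kWh × $0.10/kWh = $0.07

$0.07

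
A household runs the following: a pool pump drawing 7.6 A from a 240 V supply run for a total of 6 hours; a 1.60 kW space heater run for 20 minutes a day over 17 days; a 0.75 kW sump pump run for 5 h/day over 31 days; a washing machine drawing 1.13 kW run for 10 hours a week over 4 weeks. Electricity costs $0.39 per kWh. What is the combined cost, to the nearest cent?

$70.77

pool pump: Power = 7.6 A × 240 V = 1824 W = 1.824 kW
pool pump: 1.824 kW × 6 h = 10.944 kWh
space heater: Runtime = 20 min × 17 = 340 min = 5.666666… h
space heater: 1.6 kW × 5.666666… h = 9.066666… kWh
sump pump: Runtime = 5 h/day × 31 days = 155 h
sump pump: 0.75 kW × 155 h = 116.25 kWh
washing machine: Runtime = 10 h/week × 4 weeks = 40 h
washing machine: 1.13 kW × 40 h = 45.2 kWh
Total energy = 181.460666… kWh
Cost = 181.460666… × $0.39 = $70.77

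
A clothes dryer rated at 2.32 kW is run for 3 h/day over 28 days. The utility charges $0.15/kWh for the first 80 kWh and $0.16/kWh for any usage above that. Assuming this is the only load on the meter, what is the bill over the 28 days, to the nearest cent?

Runtime = 3 h/day × 28 days = 84 h
Energy = 2.32 kW × 84 h = 194.88 kWh
Tier 1 (0–80 kWh): 80 × $0.15 = $12
Above 80 kWh: 114.88 × $0.16 = $18.3808
Bill = $30.38

$30.38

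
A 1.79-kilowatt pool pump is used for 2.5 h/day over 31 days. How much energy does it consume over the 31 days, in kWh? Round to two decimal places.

138.73 kWh

Runtime = 2.5 h/day × 31 days = 77.5 h
Energy = 1.79 kW × 77.5 h = 138.725 kWh ≈ 138.73 kWh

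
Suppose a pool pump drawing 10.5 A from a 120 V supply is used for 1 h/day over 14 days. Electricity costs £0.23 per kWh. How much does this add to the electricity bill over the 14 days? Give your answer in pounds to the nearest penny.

Power = 10.5 A × 120 V = 1260 W = 1.26 kW
Runtime = 1 h/day × 14 days = 14 h
Energy = 1.26 kW × 14 h = 17.64 kWh
Cost = 17.64 kWh × £0.23/kWh = £4.06

£4.06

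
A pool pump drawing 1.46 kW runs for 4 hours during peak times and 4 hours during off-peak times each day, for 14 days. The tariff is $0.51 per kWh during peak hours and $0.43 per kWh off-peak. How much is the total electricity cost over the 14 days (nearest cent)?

Peak energy = 1.46 kW × 4 h × 14 = 81.76 kWh
Off-peak energy = 1.46 kW × 4 h × 14 = 81.76 kWh
Cost = 81.76 × $0.51 + 81.76 × $0.43 = $41.6976 + $35.1568 = $76.85

$76.85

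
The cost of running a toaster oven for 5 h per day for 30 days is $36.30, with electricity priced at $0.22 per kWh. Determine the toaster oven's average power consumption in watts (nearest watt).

Energy = $36.30 ÷ $0.22/kWh = 165 kWh
Runtime = 5 h/day × 30 days = 150 h
Power = 165 kWh ÷ 150 h = 1.1 kW = 1100 W

1100 W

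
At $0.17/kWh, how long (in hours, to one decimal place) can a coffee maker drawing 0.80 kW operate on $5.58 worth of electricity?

Energy available = $5.58 ÷ $0.17/kWh = 32.8235 kWh
Hours = 32.8235 kWh ÷ 0.8 kW = 41.0 h

41.0 h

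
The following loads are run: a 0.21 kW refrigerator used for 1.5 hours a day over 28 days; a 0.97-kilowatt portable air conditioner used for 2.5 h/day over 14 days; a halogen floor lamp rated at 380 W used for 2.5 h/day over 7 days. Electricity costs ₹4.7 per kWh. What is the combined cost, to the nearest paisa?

₹232.27

refrigerator: Runtime = 1.5 h/day × 28 days = 42 h
refrigerator: 0.21 kW × 42 h = 8.82 kWh
portable air conditioner: Runtime = 2.5 h/day × 14 days = 35 h
portable air conditioner: 0.97 kW × 35 h = 33.95 kWh
halogen floor lamp: Runtime = 2.5 h/day × 7 days = 17.5 h
halogen floor lamp: 0.38 kW × 17.5 h = 6.65 kWh
Total energy = 49.42 kWh
Cost = 49.42 × ₹4.7 = ₹232.27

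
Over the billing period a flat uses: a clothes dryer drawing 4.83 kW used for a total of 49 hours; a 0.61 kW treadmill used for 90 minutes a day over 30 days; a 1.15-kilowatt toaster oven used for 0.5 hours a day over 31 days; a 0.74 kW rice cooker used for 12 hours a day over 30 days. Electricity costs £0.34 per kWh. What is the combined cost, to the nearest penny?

£186.44

clothes dryer: 4.83 kW × 49 h = 236.67 kWh
treadmill: Runtime = 90 min × 30 = 2700 min = 45 h
treadmill: 0.61 kW × 45 h = 27.45 kWh
toaster oven: Runtime = 0.5 h/day × 31 days = 15.5 h
toaster oven: 1.15 kW × 15.5 h = 17.825 kWh
rice cooker: Runtime = 12 h/day × 30 days = 360 h
rice cooker: 0.74 kW × 360 h = 266.4 kWh
Total energy = 548.345 kWh
Cost = 548.345 × £0.34 = £186.44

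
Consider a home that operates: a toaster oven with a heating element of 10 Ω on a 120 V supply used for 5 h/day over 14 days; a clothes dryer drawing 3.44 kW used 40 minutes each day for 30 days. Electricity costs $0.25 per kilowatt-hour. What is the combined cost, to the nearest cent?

$42.40

toaster oven: Power = V²/R = 120²/10 = 1440 W = 1.44 kW
toaster oven: Runtime = 5 h/day × 14 days = 70 h
toaster oven: 1.44 kW × 70 h = 100.8 kWh
clothes dryer: Runtime = 40 min × 30 = 1200 min = 20 h
clothes dryer: 3.44 kW × 20 h = 68.8 kWh
Total energy = 169.6 kWh
Cost = 169.6 × $0.25 = $42.40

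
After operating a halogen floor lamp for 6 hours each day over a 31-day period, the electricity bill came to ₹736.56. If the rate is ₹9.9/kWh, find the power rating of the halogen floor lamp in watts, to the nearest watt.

Energy = ₹736.56 ÷ ₹9.9/kWh = 74.4 kWh
Runtime = 6 h/day × 31 days = 186 h
Power = 74.4 kWh ÷ 186 h = 0.4 kW = 400 W

400 W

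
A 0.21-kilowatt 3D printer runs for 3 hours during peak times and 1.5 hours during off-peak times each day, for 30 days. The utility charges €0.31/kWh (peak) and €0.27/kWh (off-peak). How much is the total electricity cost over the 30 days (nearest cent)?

Peak energy = 0.21 kW × 3 h × 30 = 18.9 kWh
Off-peak energy = 0.21 kW × 1.5 h × 30 = 9.45 kWh
Cost = 18.9 × €0.31 + 9.45 × €0.27 = €5.859 + €2.5515 = €8.41

€8.41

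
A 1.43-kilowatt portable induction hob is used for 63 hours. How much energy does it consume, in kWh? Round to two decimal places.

90.09 kWh

Energy = 1.43 kW × 63 h = 90.09 kWh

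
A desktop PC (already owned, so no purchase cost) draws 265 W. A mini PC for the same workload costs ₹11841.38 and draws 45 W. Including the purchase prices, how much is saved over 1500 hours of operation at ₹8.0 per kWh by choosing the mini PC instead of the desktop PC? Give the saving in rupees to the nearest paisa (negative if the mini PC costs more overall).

-₹9201.38

desktop PC: ₹0.00 + (265/1000) kW × 1500 h × ₹8.0 = ₹0.00 + ₹3180 = ₹3180
mini PC: ₹11841.38 + (45/1000) kW × 1500 h × ₹8.0 = ₹11841.38 + ₹540 = ₹12381.38
Saving = ₹3180 − ₹12381.38 = −₹9201.38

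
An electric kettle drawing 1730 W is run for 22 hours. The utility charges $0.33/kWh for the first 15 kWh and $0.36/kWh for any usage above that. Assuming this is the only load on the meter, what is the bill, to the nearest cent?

Energy = 1.73 kW × 22 h = 38.06 kWh
Tier 1 (0–15 kWh): 15 × $0.33 = $4.95
Above 15 kWh: 23.06 × $0.36 = $8.3016
Bill = $13.25

$13.25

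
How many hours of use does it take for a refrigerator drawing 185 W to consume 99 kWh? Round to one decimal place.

Hours = 99 kWh ÷ 0.185 kW = 535.1 h

535.1 h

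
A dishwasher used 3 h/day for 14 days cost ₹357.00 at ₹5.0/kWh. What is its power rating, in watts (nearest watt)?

1700 W

Energy = ₹357.00 ÷ ₹5.0/kWh = 71.4 kWh
Runtime = 3 h/day × 14 days = 42 h
Power = 71.4 kWh ÷ 42 h = 1.7 kW = 1700 W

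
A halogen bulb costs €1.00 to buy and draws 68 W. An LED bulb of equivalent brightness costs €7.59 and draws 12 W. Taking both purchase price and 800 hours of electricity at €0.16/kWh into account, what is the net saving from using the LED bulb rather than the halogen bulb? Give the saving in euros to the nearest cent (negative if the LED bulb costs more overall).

€0.58

halogen bulb: €1.00 + (68/1000) kW × 800 h × €0.16 = €1.00 + €8.704 = €9.704
LED bulb: €7.59 + (12/1000) kW × 800 h × €0.16 = €7.59 + €1.536 = €9.126
Saving = €9.704 − €9.126 = €0.578 → €0.58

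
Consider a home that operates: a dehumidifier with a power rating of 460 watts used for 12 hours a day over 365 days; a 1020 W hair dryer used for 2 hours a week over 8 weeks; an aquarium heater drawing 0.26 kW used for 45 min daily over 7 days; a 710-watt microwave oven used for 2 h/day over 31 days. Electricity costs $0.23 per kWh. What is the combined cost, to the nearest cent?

dehumidifier: Runtime = 12 h/day × 365 days = 4380 h
dehumidifier: 0.46 kW × 4380 h = 2014.8 kWh
hair dryer: Runtime = 2 h/week × 8 weeks = 16 h
hair dryer: 1.02 kW × 16 h = 16.32 kWh
aquarium heater: Runtime = 45 min × 7 = 315 min = 5.25 h
aquarium heater: 0.26 kW × 5.25 h = 1.365 kWh
microwave oven: Runtime = 2 h/day × 31 days = 62 h
microwave oven: 0.71 kW × 62 h = 44.02 kWh
Total energy = 2076.505 kWh
Cost = 2076.505 × $0.23 = $477.60

$477.60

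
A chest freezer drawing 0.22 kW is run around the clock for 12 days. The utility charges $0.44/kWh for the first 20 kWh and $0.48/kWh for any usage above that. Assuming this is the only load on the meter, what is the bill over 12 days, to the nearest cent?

Runtime = 24 h × 12 = 288 h
Energy = 0.22 kW × 288 h = 63.36 kWh
Tier 1 (0–20 kWh): 20 × $0.44 = $8.8
Above 20 kWh: 43.36 × $0.48 = $20.8128
Bill = $29.61

$29.61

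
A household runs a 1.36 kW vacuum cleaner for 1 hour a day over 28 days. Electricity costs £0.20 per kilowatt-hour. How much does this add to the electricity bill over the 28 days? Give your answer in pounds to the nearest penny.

£7.62

Runtime = 1 h/day × 28 days = 28 h
Energy = 1.36 kW × 28 h = 38.08 kWh
Cost = 38.08 kWh × £0.20/kWh = £7.62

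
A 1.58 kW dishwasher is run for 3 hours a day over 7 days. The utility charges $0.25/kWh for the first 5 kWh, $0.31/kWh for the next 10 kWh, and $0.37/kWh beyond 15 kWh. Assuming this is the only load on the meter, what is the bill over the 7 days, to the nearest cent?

Runtime = 3 h/day × 7 days = 21 h
Energy = 1.58 kW × 21 h = 33.18 kWh
Tier 1 (0–5 kWh): 5 × $0.25 = $1.25
Tier 2 (5–15 kWh): 10 × $0.31 = $3.1
Above 15 kWh: 18.18 × $0.37 = $6.7266
Bill = $11.08

$11.08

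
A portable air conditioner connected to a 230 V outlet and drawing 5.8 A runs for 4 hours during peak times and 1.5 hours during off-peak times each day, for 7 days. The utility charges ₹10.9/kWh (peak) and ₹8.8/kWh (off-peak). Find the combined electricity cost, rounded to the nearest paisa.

₹530.40

Power = 5.8 A × 230 V = 1334 W = 1.334 kW
Peak energy = 1.334 kW × 4 h × 7 = 37.352 kWh
Off-peak energy = 1.334 kW × 1.5 h × 7 = 14.007 kWh
Cost = 37.352 × ₹10.9 + 14.007 × ₹8.8 = ₹407.1368 + ₹123.2616 = ₹530.40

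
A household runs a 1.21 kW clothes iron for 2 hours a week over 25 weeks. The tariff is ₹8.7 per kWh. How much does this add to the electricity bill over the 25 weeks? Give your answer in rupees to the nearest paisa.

₹526.35

Runtime = 2 h/week × 25 weeks = 50 h
Energy = 1.21 kW × 50 h = 60.5 kWh
Cost = 60.5 kWh × ₹8.7/kWh = ₹526.35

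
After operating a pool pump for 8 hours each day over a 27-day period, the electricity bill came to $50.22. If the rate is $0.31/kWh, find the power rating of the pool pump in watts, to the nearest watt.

Energy = $50.22 ÷ $0.31/kWh = 162 kWh
Runtime = 8 h/day × 27 days = 216 h
Power = 162 kWh ÷ 216 h = 0.75 kW = 750 W

750 W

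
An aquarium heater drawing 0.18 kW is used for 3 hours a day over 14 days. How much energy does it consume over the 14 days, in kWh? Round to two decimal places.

Runtime = 3 h/day × 14 days = 42 h
Energy = 0.18 kW × 42 h = 7.56 kWh

7.56 kWh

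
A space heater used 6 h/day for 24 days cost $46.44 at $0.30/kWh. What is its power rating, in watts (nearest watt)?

1075 W

Energy = $46.44 ÷ $0.30/kWh = 154.8 kWh
Runtime = 6 h/day × 24 days = 144 h
Power = 154.8 kWh ÷ 144 h = 1.075 kW = 1075 W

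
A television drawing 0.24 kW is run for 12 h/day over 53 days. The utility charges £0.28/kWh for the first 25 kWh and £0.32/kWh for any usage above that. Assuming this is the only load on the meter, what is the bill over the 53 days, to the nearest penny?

£47.84

Runtime = 12 h/day × 53 days = 636 h
Energy = 0.24 kW × 636 h = 152.64 kWh
Tier 1 (0–25 kWh): 25 × £0.28 = £7
Above 25 kWh: 127.64 × £0.32 = £40.8448
Bill = £47.84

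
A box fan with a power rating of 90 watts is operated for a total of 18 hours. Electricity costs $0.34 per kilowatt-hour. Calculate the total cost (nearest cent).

$0.55

Energy = 0.09 kW × 18 h = 1.62 kWh
Cost = 1.62 kWh × $0.34/kWh = $0.55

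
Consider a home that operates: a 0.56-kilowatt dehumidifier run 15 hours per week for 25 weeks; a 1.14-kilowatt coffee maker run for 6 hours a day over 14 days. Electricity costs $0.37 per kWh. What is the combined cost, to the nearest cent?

dehumidifier: Runtime = 15 h/week × 25 weeks = 375 h
dehumidifier: 0.56 kW × 375 h = 210 kWh
coffee maker: Runtime = 6 h/day × 14 days = 84 h
coffee maker: 1.14 kW × 84 h = 95.76 kWh
Total energy = 305.76 kWh
Cost = 305.76 × $0.37 = $113.13

$113.13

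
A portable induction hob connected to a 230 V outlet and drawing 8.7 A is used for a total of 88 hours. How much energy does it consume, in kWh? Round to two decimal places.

176.09 kWh

Power = 8.7 A × 230 V = 2001 W = 2.001 kW
Energy = 2.001 kW × 88 h = 176.088 kWh ≈ 176.09 kWh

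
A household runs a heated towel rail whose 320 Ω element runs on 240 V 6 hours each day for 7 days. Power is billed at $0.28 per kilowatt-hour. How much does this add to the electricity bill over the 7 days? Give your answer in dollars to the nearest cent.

Power = V²/R = 240²/320 = 180 W = 0.18 kW
Runtime = 6 h/day × 7 days = 42 h
Energy = 0.18 kW × 42 h = 7.56 kWh
Cost = 7.56 kWh × $0.28/kWh = $2.12

$2.12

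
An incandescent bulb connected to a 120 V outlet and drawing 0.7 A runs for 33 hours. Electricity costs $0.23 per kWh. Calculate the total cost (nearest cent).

Power = 0.7 A × 120 V = 84 W = 0.084 kW
Energy = 0.084 kW × 33 h = 2.772 kWh
Cost = 2.772 kWh × $0.23/kWh = $0.64

$0.64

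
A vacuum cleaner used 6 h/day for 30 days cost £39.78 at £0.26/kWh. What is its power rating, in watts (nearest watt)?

850 W

Energy = £39.78 ÷ £0.26/kWh = 153 kWh
Runtime = 6 h/day × 30 days = 180 h
Power = 153 kWh ÷ 180 h = 0.85 kW = 850 W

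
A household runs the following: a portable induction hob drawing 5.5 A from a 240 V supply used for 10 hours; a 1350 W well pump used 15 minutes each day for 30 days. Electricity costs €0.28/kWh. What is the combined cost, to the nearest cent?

€6.53

portable induction hob: Power = 5.5 A × 240 V = 1320 W = 1.32 kW
portable induction hob: 1.32 kW × 10 h = 13.2 kWh
well pump: Runtime = 15 min × 30 = 450 min = 7.5 h
well pump: 1.35 kW × 7.5 h = 10.125 kWh
Total energy = 23.325 kWh
Cost = 23.325 × €0.28 = €6.53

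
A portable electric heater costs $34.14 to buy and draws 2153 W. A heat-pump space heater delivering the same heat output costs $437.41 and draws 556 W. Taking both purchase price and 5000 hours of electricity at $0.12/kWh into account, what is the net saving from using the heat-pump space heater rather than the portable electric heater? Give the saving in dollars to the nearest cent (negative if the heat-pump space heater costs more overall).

portable electric heater: $34.14 + (2153/1000) kW × 5000 h × $0.12 = $34.14 + $1291.8 = $1325.94
heat-pump space heater: $437.41 + (556/1000) kW × 5000 h × $0.12 = $437.41 + $333.6 = $771.01
Saving = $1325.94 − $771.01 = $554.93

$554.93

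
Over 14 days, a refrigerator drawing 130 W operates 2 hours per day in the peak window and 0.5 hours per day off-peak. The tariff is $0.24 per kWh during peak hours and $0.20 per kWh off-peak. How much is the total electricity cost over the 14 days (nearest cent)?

Peak energy = 0.13 kW × 2 h × 14 = 3.64 kWh
Off-peak energy = 0.13 kW × 0.5 h × 14 = 0.91 kWh
Cost = 3.64 × $0.24 + 0.91 × $0.20 = $0.8736 + $0.182 = $1.06

$1.06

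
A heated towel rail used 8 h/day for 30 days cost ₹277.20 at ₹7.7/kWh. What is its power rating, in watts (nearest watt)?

150 W

Energy = ₹277.20 ÷ ₹7.7/kWh = 36 kWh
Runtime = 8 h/day × 30 days = 240 h
Power = 36 kWh ÷ 240 h = 0.15 kW = 150 W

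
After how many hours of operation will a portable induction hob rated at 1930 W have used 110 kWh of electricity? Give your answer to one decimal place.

Hours = 110 kWh ÷ 1.93 kW = 57.0 h

57.0 h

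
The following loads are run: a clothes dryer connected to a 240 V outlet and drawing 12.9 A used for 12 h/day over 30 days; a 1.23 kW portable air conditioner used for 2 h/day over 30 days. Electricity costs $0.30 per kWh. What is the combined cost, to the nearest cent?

$356.51

clothes dryer: Power = 12.9 A × 240 V = 3096 W = 3.096 kW
clothes dryer: Runtime = 12 h/day × 30 days = 360 h
clothes dryer: 3.096 kW × 360 h = 1114.56 kWh
portable air conditioner: Runtime = 2 h/day × 30 days = 60 h
portable air conditioner: 1.23 kW × 60 h = 73.8 kWh
Total energy = 1188.36 kWh
Cost = 1188.36 × $0.30 = $356.51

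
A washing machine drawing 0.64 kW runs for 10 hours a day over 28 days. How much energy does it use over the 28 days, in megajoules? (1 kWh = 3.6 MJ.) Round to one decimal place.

645.1 MJ

Runtime = 10 h/day × 28 days = 280 h
Energy = 0.64 kW × 280 h = 179.2 kWh
= 179.2 × 3.6 MJ = 645.1 MJ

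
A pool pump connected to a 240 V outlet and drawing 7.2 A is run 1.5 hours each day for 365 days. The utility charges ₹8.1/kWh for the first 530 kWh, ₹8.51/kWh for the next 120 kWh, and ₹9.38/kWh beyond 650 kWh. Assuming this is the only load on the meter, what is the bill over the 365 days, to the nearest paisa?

Power = 7.2 A × 240 V = 1728 W = 1.728 kW
Runtime = 1.5 h/day × 365 days = 547.5 h
Energy = 1.728 kW × 547.5 h = 946.08 kWh
Tier 1 (0–530 kWh): 530 × ₹8.1 = ₹4293
Tier 2 (530–650 kWh): 120 × ₹8.51 = ₹1021.2
Above 650 kWh: 296.08 × ₹9.38 = ₹2777.2304
Bill = ₹8091.43

₹8091.43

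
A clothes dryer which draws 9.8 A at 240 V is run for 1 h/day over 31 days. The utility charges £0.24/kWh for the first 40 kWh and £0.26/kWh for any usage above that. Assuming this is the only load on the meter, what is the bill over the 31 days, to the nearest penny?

£18.16

Power = 9.8 A × 240 V = 2352 W = 2.352 kW
Runtime = 1 h/day × 31 days = 31 h
Energy = 2.352 kW × 31 h = 72.912 kWh
Tier 1 (0–40 kWh): 40 × £0.24 = £9.6
Above 40 kWh: 32.912 × £0.26 = £8.55712
Bill = £18.16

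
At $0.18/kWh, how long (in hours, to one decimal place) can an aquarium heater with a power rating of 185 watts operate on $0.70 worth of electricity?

21.0 h

Energy available = $0.70 ÷ $0.18/kWh = 3.8889 kWh
Hours = 3.8889 kWh ÷ 0.185 kW = 21.0 h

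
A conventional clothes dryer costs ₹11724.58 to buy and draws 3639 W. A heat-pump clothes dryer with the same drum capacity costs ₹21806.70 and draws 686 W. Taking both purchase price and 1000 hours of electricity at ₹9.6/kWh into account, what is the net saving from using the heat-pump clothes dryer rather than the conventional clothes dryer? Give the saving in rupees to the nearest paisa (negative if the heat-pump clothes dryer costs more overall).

conventional clothes dryer: ₹11724.58 + (3639/1000) kW × 1000 h × ₹9.6 = ₹11724.58 + ₹34934.4 = ₹46658.98
heat-pump clothes dryer: ₹21806.70 + (686/1000) kW × 1000 h × ₹9.6 = ₹21806.70 + ₹6585.6 = ₹28392.3
Saving = ₹46658.98 − ₹28392.3 = ₹18266.68

₹18266.68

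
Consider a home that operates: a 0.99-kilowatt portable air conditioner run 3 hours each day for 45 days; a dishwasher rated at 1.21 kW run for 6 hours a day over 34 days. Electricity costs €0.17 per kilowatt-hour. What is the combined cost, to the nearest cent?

portable air conditioner: Runtime = 3 h/day × 45 days = 135 h
portable air conditioner: 0.99 kW × 135 h = 133.65 kWh
dishwasher: Runtime = 6 h/day × 34 days = 204 h
dishwasher: 1.21 kW × 204 h = 246.84 kWh
Total energy = 380.49 kWh
Cost = 380.49 × €0.17 = €64.68

€64.68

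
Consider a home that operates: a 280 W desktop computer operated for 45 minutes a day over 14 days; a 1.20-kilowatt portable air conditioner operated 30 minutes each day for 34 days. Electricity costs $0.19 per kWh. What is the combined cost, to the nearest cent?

desktop computer: Runtime = 45 min × 14 = 630 min = 10.5 h
desktop computer: 0.28 kW × 10.5 h = 2.94 kWh
portable air conditioner: Runtime = 30 min × 34 = 1020 min = 17 h
portable air conditioner: 1.2 kW × 17 h = 20.4 kWh
Total energy = 23.34 kWh
Cost = 23.34 × $0.19 = $4.43

$4.43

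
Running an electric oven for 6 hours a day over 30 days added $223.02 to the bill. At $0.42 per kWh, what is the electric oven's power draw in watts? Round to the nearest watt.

2950 W

Energy = $223.02 ÷ $0.42/kWh = 531 kWh
Runtime = 6 h/day × 30 days = 180 h
Power = 531 kWh ÷ 180 h = 2.95 kW = 2950 W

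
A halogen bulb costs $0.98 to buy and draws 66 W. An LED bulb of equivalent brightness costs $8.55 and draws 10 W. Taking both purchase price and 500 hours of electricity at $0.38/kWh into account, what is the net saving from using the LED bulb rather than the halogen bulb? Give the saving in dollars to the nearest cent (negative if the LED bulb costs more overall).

$3.07

halogen bulb: $0.98 + (66/1000) kW × 500 h × $0.38 = $0.98 + $12.54 = $13.52
LED bulb: $8.55 + (10/1000) kW × 500 h × $0.38 = $8.55 + $1.9 = $10.45
Saving = $13.52 − $10.45 = $3.07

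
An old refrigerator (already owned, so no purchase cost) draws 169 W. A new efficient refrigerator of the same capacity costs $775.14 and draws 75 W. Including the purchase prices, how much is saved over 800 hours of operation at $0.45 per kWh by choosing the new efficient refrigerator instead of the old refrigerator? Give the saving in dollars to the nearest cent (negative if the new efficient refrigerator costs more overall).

old refrigerator: $0.00 + (169/1000) kW × 800 h × $0.45 = $0.00 + $60.84 = $60.84
new efficient refrigerator: $775.14 + (75/1000) kW × 800 h × $0.45 = $775.14 + $27 = $802.14
Saving = $60.84 − $802.14 = −$741.3

-$741.30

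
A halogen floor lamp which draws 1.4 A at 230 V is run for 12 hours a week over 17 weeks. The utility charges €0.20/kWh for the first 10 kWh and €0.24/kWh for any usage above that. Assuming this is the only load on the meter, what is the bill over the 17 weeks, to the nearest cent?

€15.37

Power = 1.4 A × 230 V = 322 W = 0.322 kW
Runtime = 12 h/week × 17 weeks = 204 h
Energy = 0.322 kW × 204 h = 65.688 kWh
Tier 1 (0–10 kWh): 10 × €0.20 = €2
Above 10 kWh: 55.688 × €0.24 = €13.36512
Bill = €15.37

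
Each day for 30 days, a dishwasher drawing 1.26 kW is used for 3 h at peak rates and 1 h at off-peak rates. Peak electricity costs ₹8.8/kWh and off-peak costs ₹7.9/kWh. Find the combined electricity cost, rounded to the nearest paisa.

Peak energy = 1.26 kW × 3 h × 30 = 113.4 kWh
Off-peak energy = 1.26 kW × 1 h × 30 = 37.8 kWh
Cost = 113.4 × ₹8.8 + 37.8 × ₹7.9 = ₹997.92 + ₹298.62 = ₹1296.54

₹1296.54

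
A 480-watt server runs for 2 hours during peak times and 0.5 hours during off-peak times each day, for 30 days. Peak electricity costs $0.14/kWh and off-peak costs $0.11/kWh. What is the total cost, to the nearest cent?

$4.82

Peak energy = 0.48 kW × 2 h × 30 = 28.8 kWh
Off-peak energy = 0.48 kW × 0.5 h × 30 = 7.2 kWh
Cost = 28.8 × $0.14 + 7.2 × $0.11 = $4.032 + $0.792 = $4.82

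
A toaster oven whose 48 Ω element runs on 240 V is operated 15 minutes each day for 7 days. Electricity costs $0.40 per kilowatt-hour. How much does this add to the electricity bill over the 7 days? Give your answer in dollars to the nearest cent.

$0.84

Power = V²/R = 240²/48 = 1200 W = 1.2 kW
Runtime = 15 min × 7 = 105 min = 1.75 h
Energy = 1.2 kW × 1.75 h = 2.1 kWh
Cost = 2.1 kWh × $0.40/kWh = $0.84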